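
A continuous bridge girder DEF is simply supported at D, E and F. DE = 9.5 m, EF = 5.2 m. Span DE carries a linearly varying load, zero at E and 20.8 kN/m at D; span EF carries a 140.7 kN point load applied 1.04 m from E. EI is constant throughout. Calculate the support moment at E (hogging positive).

M_E = 108 kN·m

Release continuity at E by inserting a hinge; the redundant is the internal moment M_E. The primary structure is two simply-supported spans DE and EF.
Discontinuity in slope at E on the released structure — sum the simple-span end rotations:
  span DE: triangular load, peak 20.8: 7w₀L³/(360EI) = 346.8/EI
  span EF: point load 140.7 at a = 1.04: Pab(L + b)/(6LEI) = 182.6/EI
  relative rotation θ_0 = (346.8 + 182.6)/EI = 529.4/EI
A unit hogging moment at E produces rotation L₁/(3EI) + L₂/(3EI) = 4.9/EI.
Slope continuity at E: θ_0 = M_E·4.9/EI, so M_E = 529.4/4.9 = 108 kN·m (hogging).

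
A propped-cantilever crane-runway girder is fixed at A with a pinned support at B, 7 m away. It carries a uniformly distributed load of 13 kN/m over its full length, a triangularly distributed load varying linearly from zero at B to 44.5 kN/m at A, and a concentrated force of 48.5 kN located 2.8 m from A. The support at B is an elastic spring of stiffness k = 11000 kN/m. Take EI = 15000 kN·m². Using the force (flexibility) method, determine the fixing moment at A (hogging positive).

Release the roller at B. Primary structure: cantilever fixed at A.
Downward deflection at the released point B due to the loads:
  UDL 13: wL⁴/(8EI) = 3902/EI
  triangular load, peak 44.5 at the fixed end: w₀L⁴/(30EI) = 3561/EI
  point load 48.5 at a = 2.8: Pa²(3L − a)/(6EI) = 1153/EI
  δ_0 = 8617/EI
Tip deflection under a unit load at B: L³/(3EI) = 114.3/EI.
With EI = 15000 kN·m²: δ_0 = 0.57443 m and δ_{BB} = 0.007622 m/kN.
Compatibility — the spring shortens by R_B/k under the reaction it provides: δ_0 − R_B·δ_{BB} = R_B/k. With 1/k = 0.000091 m/kN, R_B = δ_0 / (δ_{BB} + 1/k) = 0.57443 / (0.007622 + 0.000091) = 74.47 kN.
Moment equilibrium about A: M_A = Σ(load moments about A) − R_B·L = 817.7 − 74.47×7 = 296.4 kN·m.

M_A = 296.4 kN·m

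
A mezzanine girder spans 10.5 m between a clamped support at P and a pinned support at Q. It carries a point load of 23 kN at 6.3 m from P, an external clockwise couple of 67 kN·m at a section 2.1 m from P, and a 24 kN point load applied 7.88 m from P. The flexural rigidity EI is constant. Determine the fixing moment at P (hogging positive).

Release the roller at Q. Primary structure: cantilever fixed at P.
Downward deflection at the released point Q due to the loads:
  point load 23 at a = 6.3: Pa²(3L − a)/(6EI) = 3834/EI
  clockwise couple 67 at a = 2.1: M₀a(2L − a)/(2EI) = 1330/EI
  point load 24 at a = 7.88: Pa²(3L − a)/(6EI) = 5867/EI
  δ_0 = 11030/EI
Flexibility coefficient — unit upward force at Q: δ_{QQ} = L³/(3EI) = 385.9/EI.
Compatibility at Q: δ_0 − R_Q·δ_{QQ} = 0, so R_Q = 11030/385.9 = 28.59 kN.
Moment equilibrium about P: M_P = Σ(load moments about P) − R_Q·L = 401 − 28.59×10.5 = 100.9 kN·m.

M_P = 100.9 kN·m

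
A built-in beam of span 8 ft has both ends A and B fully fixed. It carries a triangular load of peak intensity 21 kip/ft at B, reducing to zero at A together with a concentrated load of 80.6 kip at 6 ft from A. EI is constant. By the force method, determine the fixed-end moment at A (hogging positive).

Release both end moments; the primary structure is a simply-supported span AB with redundants M_A and M_B.
End rotations of the released simple span under the applied load (×1/EI):
  at A: triangular load, peak 21: 7w₀L³/(360EI) = 209.1/EI
  at B: triangular load, peak 21: w₀L³/(45EI) = 238.9/EI
  at A: point load 80.6 at a = 6: Pab(L + b)/(6LEI) = 201.5/EI
  at B: point load 80.6 at a = 6: Pab(L + a)/(6LEI) = 282.1/EI
  θ_A0 = 410.6/EI,  θ_B0 = 521/EI
Flexibility coefficients: a unit moment at one end gives L/(3EI) there and L/(6EI) at the far end, so f₁₁ = f₂₂ = 2.667/EI and f₁₂ = f₂₁ = 1.333/EI.
Compatibility — zero rotation at each built-in end:
  2.667 M_A + 1.333 M_B = 410.6
  1.333 M_A + 2.667 M_B = 521
Solving the pair gives M_A = 75.03 kip·ft and M_B = 157.9 kip·ft (hogging).

M_A = 75.03 kip·ft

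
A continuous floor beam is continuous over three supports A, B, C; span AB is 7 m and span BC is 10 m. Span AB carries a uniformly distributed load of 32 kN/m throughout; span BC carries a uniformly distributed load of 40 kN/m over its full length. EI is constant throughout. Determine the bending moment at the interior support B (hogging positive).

Release continuity at B by inserting a hinge; the redundant is the internal moment M_B. The primary structure is two simply-supported spans AB and BC.
End slopes at the hinge B, treating each span as simply supported:
  span AB: UDL 32: wL³/(24EI) = 457.3/EI
  span BC: UDL 40: wL³/(24EI) = 1667/EI
  relative rotation θ_0 = (457.3 + 1667)/EI = 2124/EI
A unit hogging moment at B produces rotation L₁/(3EI) + L₂/(3EI) = 5.667/EI.
Slope continuity at B: θ_0 = M_B·5.667/EI, so M_B = 2124/5.667 = 374.8 kN·m (hogging).

M_B = 374.8 kN·m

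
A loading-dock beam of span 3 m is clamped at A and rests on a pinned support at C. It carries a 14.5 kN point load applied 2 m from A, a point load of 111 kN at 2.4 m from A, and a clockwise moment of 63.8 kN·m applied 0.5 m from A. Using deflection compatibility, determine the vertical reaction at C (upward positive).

Take the reaction at C as the redundant and release it; the primary structure is a cantilever fixed at A.
Free-end deflection of the primary structure under the applied loading (downward +):
  point load 14.5 at a = 2: Pa²(3L − a)/(6EI) = 67.67/EI
  point load 111 at a = 2.4: Pa²(3L − a)/(6EI) = 703.3/EI
  clockwise couple 63.8 at a = 0.5: M₀a(2L − a)/(2EI) = 87.72/EI
  δ_0 = 858.7/EI
Flexibility coefficient — unit upward force at C: δ_{CC} = L³/(3EI) = 9/EI.
Compatibility at C: δ_0 − R_C·δ_{CC} = 0, so R_C = 858.7/9 = 95.41 kN.

R_C = 95.41 kN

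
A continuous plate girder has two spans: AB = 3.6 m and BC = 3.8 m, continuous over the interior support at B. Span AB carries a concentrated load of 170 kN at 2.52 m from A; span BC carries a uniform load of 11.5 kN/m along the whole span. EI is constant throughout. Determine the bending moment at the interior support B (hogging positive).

M_B = 63.8 kN·m

Insert a hinge at B; M_B is the redundant, and each span becomes simply supported.
Rotations at B on the released spans (each span's end-slope, ×1/EI):
  span AB: point load 170 at a = 2.52: Pab(L + a)/(6LEI) = 131.1/EI
  span BC: UDL 11.5: wL³/(24EI) = 26.29/EI
  relative rotation θ_0 = (131.1 + 26.29)/EI = 157.4/EI
A unit hogging moment at B produces rotation L₁/(3EI) + L₂/(3EI) = 2.467/EI.
Compatibility: M_B·(L₁+L₂)/(3EI) = θ_0, giving M_B = 63.8 kN·m (hogging).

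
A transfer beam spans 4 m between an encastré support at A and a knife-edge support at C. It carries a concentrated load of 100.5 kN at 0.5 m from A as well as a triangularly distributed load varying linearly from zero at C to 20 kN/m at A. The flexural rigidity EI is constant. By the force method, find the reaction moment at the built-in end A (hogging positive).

Release the roller at C. Primary structure: cantilever fixed at A.
Free-end deflection of the primary structure under the applied loading (downward +):
  point load 100.5 at a = 0.5: Pa²(3L − a)/(6EI) = 48.16/EI
  triangular load, peak 20 at the fixed end: w₀L⁴/(30EI) = 170.7/EI
  δ_0 = 218.8/EI
Flexibility coefficient — unit upward force at C: δ_{CC} = L³/(3EI) = 21.33/EI.
The prop prevents deflection at C: R_C = δ_0/δ_{CC} = 218.8/21.33 = 10.26 kN.
Moment equilibrium about A: M_A = Σ(load moments about A) − R_C·L = 103.6 − 10.26×4 = 62.55 kN·m.

M_A = 62.55 kN·m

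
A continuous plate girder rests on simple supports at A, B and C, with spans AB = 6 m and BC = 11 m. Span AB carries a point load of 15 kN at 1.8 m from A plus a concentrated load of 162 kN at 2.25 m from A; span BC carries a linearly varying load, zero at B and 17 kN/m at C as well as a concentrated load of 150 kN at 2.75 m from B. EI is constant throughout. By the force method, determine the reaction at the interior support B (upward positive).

Take M_B as the redundant. Released structure: two simple spans AB and BC with a hinge at B.
End slopes at the hinge B, treating each span as simply supported:
  span AB: point load 15 at a = 1.8: Pab(L + a)/(6LEI) = 24.57/EI
  span AB: point load 162 at a = 2.25: Pab(L + a)/(6LEI) = 313.2/EI
  span BC: triangular load, peak 17: 7w₀L³/(360EI) = 440/EI
  span BC: point load 150 at a = 2.75: Pab(L + b)/(6LEI) = 992.6/EI
  relative rotation θ_0 = (337.8 + 1433)/EI = 1770/EI
A unit hogging moment at B produces rotation L₁/(3EI) + L₂/(3EI) = 5.667/EI.
Slope continuity at B: θ_0 = M_B·5.667/EI, so M_B = 1770/5.667 = 312.4 kN·m (hogging).
Span AB, ΣM about A with M_B applied at B: R_B^{AB}·6 = 391.5 + 312.4, so R_B^{AB} = 117.3 kN and R_A = 177 − 117.3 = 59.68 kN.
Span BC, ΣM about C: R_B^{BC}·11 = 1580 + 312.4, so R_B^{BC} = 172.1 kN and R_C = 243.5 − 172.1 = 71.43 kN.
R_B = 117.3 + 172.1 = 289.4 kN.

R_B = 289.4 kN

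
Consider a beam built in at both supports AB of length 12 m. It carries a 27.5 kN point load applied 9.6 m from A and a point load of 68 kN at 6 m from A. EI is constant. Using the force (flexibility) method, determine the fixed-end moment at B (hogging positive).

Release both end moments; the primary structure is a simply-supported span AB with redundants M_A and M_B.
End rotations of the released simple span under the applied load (×1/EI):
  at A: point load 27.5 at a = 9.6: Pab(L + b)/(6LEI) = 126.7/EI
  at B: point load 27.5 at a = 9.6: Pab(L + a)/(6LEI) = 190.1/EI
  at A: point load 68 at a = 6: Pab(L + b)/(6LEI) = 612/EI
  at B: point load 68 at a = 6: Pab(L + a)/(6LEI) = 612/EI
  θ_A0 = 738.7/EI,  θ_B0 = 802.1/EI
Flexibility coefficients: a unit moment at one end gives L/(3EI) there and L/(6EI) at the far end, so f₁₁ = f₂₂ = 4/EI and f₁₂ = f₂₁ = 2/EI.
Compatibility — zero rotation at each built-in end:
  4 M_A + 2 M_B = 738.7
  2 M_A + 4 M_B = 802.1
Solving the pair gives M_A = 112.6 kN·m and M_B = 144.2 kN·m (hogging).

M_B = 144.2 kN·m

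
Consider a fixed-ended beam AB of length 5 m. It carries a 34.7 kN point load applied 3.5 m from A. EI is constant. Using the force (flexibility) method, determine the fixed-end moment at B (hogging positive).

Release both end moments; the primary structure is a simply-supported span AB with redundants M_A and M_B.
End rotations of the released simple span under the applied load (×1/EI):
  at A: point load 34.7 at a = 3.5: Pab(L + b)/(6LEI) = 39.47/EI
  at B: point load 34.7 at a = 3.5: Pab(L + a)/(6LEI) = 51.62/EI
  θ_A0 = 39.47/EI,  θ_B0 = 51.62/EI
Flexibility coefficients: a unit moment at one end gives L/(3EI) there and L/(6EI) at the far end, so f₁₁ = f₂₂ = 1.667/EI and f₁₂ = f₂₁ = 0.8333/EI.
Compatibility — zero rotation at each built-in end:
  1.667 M_A + 0.8333 M_B = 39.47
  0.8333 M_A + 1.667 M_B = 51.62
Solving the pair gives M_A = 10.93 kN·m and M_B = 25.5 kN·m (hogging).

M_B = 25.5 kN·m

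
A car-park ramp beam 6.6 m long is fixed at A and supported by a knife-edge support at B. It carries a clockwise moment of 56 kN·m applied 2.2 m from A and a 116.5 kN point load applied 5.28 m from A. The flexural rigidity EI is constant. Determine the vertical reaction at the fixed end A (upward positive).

Release the roller at B. Primary structure: cantilever fixed at A.
Downward deflection at the released point B due to the loads:
  clockwise couple 56 at a = 2.2: M₀a(2L − a)/(2EI) = 677.6/EI
  point load 116.5 at a = 5.28: Pa²(3L − a)/(6EI) = 7860/EI
  δ_0 = 8537/EI
Tip deflection under a unit load at B: L³/(3EI) = 95.83/EI.
The prop prevents deflection at B: R_B = δ_0/δ_{BB} = 8537/95.83 = 89.09 kN.
Vertical equilibrium: R_A = ΣP − R_B = 116.5 − 89.09 = 27.41 kN.

R_A = 27.41 kN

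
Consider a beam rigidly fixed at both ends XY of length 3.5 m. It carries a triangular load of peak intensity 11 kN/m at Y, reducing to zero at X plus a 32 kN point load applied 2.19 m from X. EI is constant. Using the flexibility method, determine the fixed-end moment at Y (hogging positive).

M_Y = 23.15 kN·m

Release both end moments; the primary structure is a simply-supported span XY with redundants M_X and M_Y.
Simple-span end rotations at X and Y under the given loads:
  at X: triangular load, peak 11: 7w₀L³/(360EI) = 9.17/EI
  at Y: triangular load, peak 11: w₀L³/(45EI) = 10.48/EI
  at X: point load 32 at a = 2.19: Pab(L + b)/(6LEI) = 21.03/EI
  at Y: point load 32 at a = 2.19: Pab(L + a)/(6LEI) = 24.87/EI
  θ_X0 = 30.2/EI,  θ_Y0 = 35.36/EI
Flexibility coefficients: a unit moment at one end gives L/(3EI) there and L/(6EI) at the far end, so f₁₁ = f₂₂ = 1.167/EI and f₁₂ = f₂₁ = 0.5833/EI.
Compatibility — zero rotation at each built-in end:
  1.167 M_X + 0.5833 M_Y = 30.2
  0.5833 M_X + 1.167 M_Y = 35.36
Solving the pair gives M_X = 14.31 kN·m and M_Y = 23.15 kN·m (hogging).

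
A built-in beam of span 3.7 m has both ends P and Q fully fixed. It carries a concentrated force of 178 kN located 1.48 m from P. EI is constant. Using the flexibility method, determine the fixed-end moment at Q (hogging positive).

Release both end moments; the primary structure is a simply-supported span PQ with redundants M_P and M_Q.
On the primary (simply-supported) span, the end slopes from the loading are:
  at P: point load 178 at a = 1.48: Pab(L + b)/(6LEI) = 156/EI
  at Q: point load 178 at a = 1.48: Pab(L + a)/(6LEI) = 136.5/EI
  θ_P0 = 156/EI,  θ_Q0 = 136.5/EI
Flexibility coefficients: a unit moment at one end gives L/(3EI) there and L/(6EI) at the far end, so f₁₁ = f₂₂ = 1.233/EI and f₁₂ = f₂₁ = 0.6167/EI.
Compatibility — zero rotation at each built-in end:
  1.233 M_P + 0.6167 M_Q = 156
  0.6167 M_P + 1.233 M_Q = 136.5
Solving the pair gives M_P = 94.84 kN·m and M_Q = 63.23 kN·m (hogging).

M_Q = 63.23 kN·m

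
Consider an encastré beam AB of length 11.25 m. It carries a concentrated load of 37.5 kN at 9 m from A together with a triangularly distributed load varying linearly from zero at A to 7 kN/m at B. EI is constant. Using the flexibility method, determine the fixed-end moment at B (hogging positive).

Take the two fixed-end moments M_A, M_B as redundants; the released structure is the simple span AB.
Simple-span end rotations at A and B under the given loads:
  at A: point load 37.5 at a = 9: Pab(L + b)/(6LEI) = 151.9/EI
  at B: point load 37.5 at a = 9: Pab(L + a)/(6LEI) = 227.8/EI
  at A: triangular load, peak 7: 7w₀L³/(360EI) = 193.8/EI
  at B: triangular load, peak 7: w₀L³/(45EI) = 221.5/EI
  θ_A0 = 345.7/EI,  θ_B0 = 449.3/EI
Flexibility coefficients: a unit moment at one end gives L/(3EI) there and L/(6EI) at the far end, so f₁₁ = f₂₂ = 3.75/EI and f₁₂ = f₂₁ = 1.875/EI.
Compatibility — zero rotation at each built-in end:
  3.75 M_A + 1.875 M_B = 345.7
  1.875 M_A + 3.75 M_B = 449.3
Solving the pair gives M_A = 43.03 kN·m and M_B = 98.3 kN·m (hogging).

M_B = 98.3 kN·m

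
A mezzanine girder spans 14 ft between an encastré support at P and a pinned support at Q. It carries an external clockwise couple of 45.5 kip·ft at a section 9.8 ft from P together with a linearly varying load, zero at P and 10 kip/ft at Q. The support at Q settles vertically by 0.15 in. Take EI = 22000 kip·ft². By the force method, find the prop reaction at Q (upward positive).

Remove the prop at Q; the released (primary) structure is a cantilever built in at P.
Free-end deflection of the primary structure under the applied loading (downward +):
  clockwise couple 45.5 at a = 9.8: M₀a(2L − a)/(2EI) = 4058/EI
  triangular load, peak 10 at the free end: 11w₀L⁴/(120EI) = 35215/EI
  δ_0 = 39272/EI
Tip deflection under a unit load at Q: L³/(3EI) = 914.7/EI.
With EI = 22000 kip·ft²: δ_0 = 1.7851 ft and δ_{QQ} = 0.041576 ft/kip.
Compatibility — the beam at Q must follow the support down by 0.0125 ft: δ_0 − R_Q·δ_{QQ} = 0.0125, so R_Q = (1.7851 − 0.0125)/0.041576 = 42.64 kip.

R_Q = 42.64 kip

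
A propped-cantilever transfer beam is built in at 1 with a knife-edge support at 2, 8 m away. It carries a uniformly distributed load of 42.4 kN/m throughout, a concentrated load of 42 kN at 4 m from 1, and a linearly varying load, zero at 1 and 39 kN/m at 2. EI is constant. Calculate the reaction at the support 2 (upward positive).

R_2 = 226.1 kN

Choose R_2 as the redundant. The primary structure is the cantilever fixed at 1.
Free-end deflection of the primary structure under the applied loading (downward +):
  UDL 42.4: wL⁴/(8EI) = 21709/EI
  point load 42 at a = 4: Pa²(3L − a)/(6EI) = 2240/EI
  triangular load, peak 39 at the free end: 11w₀L⁴/(120EI) = 14643/EI
  δ_0 = 38592/EI
Flexibility coefficient — unit upward force at 2: δ_{22} = L³/(3EI) = 170.7/EI.
Compatibility at 2: δ_0 − R_2·δ_{22} = 0, so R_2 = 38592/170.7 = 226.1 kN.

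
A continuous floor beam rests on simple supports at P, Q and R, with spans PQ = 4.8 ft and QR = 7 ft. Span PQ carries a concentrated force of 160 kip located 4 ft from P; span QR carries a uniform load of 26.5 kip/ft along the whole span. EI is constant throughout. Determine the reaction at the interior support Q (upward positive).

Insert a hinge at Q; M_Q is the redundant, and each span becomes simply supported.
Discontinuity in slope at Q on the released structure — sum the simple-span end rotations:
  span PQ: point load 160 at a = 4: Pab(L + a)/(6LEI) = 156.4/EI
  span QR: UDL 26.5: wL³/(24EI) = 378.7/EI
  relative rotation θ_0 = (156.4 + 378.7)/EI = 535.2/EI
A unit hogging moment at Q produces rotation L₁/(3EI) + L₂/(3EI) = 3.933/EI.
Compatibility: M_Q·(L₁+L₂)/(3EI) = θ_0, giving M_Q = 136.1 kip·ft (hogging).
Span PQ, ΣM about P with M_Q applied at Q: R_Q^{PQ}·4.8 = 640 + 136.1, so R_Q^{PQ} = 161.7 kip and R_P = 160 − 161.7 = -1.679 kip.
Span QR, ΣM about R: R_Q^{QR}·7 = 649.2 + 136.1, so R_Q^{QR} = 112.2 kip and R_R = 185.5 − 112.2 = 73.31 kip.
R_Q = 161.7 + 112.2 = 273.9 kip.

R_Q = 273.9 kip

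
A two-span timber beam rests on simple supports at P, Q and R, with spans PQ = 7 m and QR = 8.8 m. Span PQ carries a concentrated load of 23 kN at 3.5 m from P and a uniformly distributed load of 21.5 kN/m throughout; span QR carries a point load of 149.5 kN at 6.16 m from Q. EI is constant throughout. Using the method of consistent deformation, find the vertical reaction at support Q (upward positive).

R_Q = 175.6 kN

Release continuity at Q by inserting a hinge; the redundant is the internal moment M_Q. The primary structure is two simply-supported spans PQ and QR.
End slopes at the hinge Q, treating each span as simply supported:
  span PQ: point load 23 at a = 3.5: Pab(L + a)/(6LEI) = 70.44/EI
  span PQ: UDL 21.5: wL³/(24EI) = 307.3/EI
  span QR: point load 149.5 at a = 6.16: Pab(L + b)/(6LEI) = 526.8/EI
  relative rotation θ_0 = (377.7 + 526.8)/EI = 904.5/EI
A unit hogging moment at Q produces rotation L₁/(3EI) + L₂/(3EI) = 5.267/EI.
Compatibility: M_Q·(L₁+L₂)/(3EI) = θ_0, giving M_Q = 171.7 kN·m (hogging).
Span PQ, ΣM about P with M_Q applied at Q: R_Q^{PQ}·7 = 607.2 + 171.7, so R_Q^{PQ} = 111.3 kN and R_P = 173.5 − 111.3 = 62.22 kN.
Span QR, ΣM about R: R_Q^{QR}·8.8 = 394.7 + 171.7, so R_Q^{QR} = 64.37 kN and R_R = 149.5 − 64.37 = 85.13 kN.
R_Q = 111.3 + 64.37 = 175.6 kN.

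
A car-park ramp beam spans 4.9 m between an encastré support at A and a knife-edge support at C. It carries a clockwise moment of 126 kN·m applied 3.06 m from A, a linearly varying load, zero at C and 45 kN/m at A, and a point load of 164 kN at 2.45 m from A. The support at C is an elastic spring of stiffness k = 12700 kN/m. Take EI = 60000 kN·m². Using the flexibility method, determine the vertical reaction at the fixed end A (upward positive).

Take the reaction at C as the redundant and release it; the primary structure is a cantilever fixed at A.
Deflection at C on the released cantilever, summing each load's contribution:
  clockwise couple 126 at a = 3.06: M₀a(2L − a)/(2EI) = 1299/EI
  triangular load, peak 45 at the fixed end: w₀L⁴/(30EI) = 864.7/EI
  point load 164 at a = 2.45: Pa²(3L − a)/(6EI) = 2010/EI
  δ_0 = 4174/EI
Flexibility coefficient — unit upward force at C: δ_{CC} = L³/(3EI) = 39.22/EI.
With EI = 60000 kN·m²: δ_0 = 0.069565 m and δ_{CC} = 0.000654 m/kN.
Compatibility — the spring shortens by R_C/k under the reaction it provides: δ_0 − R_C·δ_{CC} = R_C/k. With 1/k = 0.000079 m/kN, R_C = δ_0 / (δ_{CC} + 1/k) = 0.069565 / (0.000654 + 0.000079) = 94.99 kN.
Vertical equilibrium: R_A = ΣP − R_C = 274.2 − 94.99 = 179.3 kN.

R_A = 179.3 kN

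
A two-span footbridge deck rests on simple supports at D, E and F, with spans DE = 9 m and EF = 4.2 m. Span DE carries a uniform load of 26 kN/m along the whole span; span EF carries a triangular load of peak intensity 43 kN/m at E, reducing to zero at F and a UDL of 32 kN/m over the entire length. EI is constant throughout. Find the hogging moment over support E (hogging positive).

M_E = 218 kN·m

Insert a hinge at E; M_E is the redundant, and each span becomes simply supported.
Rotations at E on the released spans (each span's end-slope, ×1/EI):
  span DE: UDL 26: wL³/(24EI) = 789.8/EI
  span EF: triangular load, peak 43: w₀L³/(45EI) = 70.8/EI
  span EF: UDL 32: wL³/(24EI) = 98.78/EI
  relative rotation θ_0 = (789.8 + 169.6)/EI = 959.3/EI
A unit hogging moment at E produces rotation L₁/(3EI) + L₂/(3EI) = 4.4/EI.
Compatibility: M_E·(L₁+L₂)/(3EI) = θ_0, giving M_E = 218 kN·m (hogging).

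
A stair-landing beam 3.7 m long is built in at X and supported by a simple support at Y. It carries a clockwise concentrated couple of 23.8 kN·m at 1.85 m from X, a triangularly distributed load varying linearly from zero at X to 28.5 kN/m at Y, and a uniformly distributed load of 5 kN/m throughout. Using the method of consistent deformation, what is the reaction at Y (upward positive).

Take the reaction at Y as the redundant and release it; the primary structure is a cantilever fixed at X.
Deflection at Y on the released cantilever, summing each load's contribution:
  clockwise couple 23.8 at a = 1.85: M₀a(2L − a)/(2EI) = 122.2/EI
  triangular load, peak 28.5 at the free end: 11w₀L⁴/(120EI) = 489.6/EI
  UDL 5: wL⁴/(8EI) = 117.1/EI
  δ_0 = 728.9/EI
Flexibility coefficient — unit upward force at Y: δ_{YY} = L³/(3EI) = 16.88/EI.
Compatibility at Y: δ_0 − R_Y·δ_{YY} = 0, so R_Y = 728.9/16.88 = 43.17 kN.

R_Y = 43.17 kN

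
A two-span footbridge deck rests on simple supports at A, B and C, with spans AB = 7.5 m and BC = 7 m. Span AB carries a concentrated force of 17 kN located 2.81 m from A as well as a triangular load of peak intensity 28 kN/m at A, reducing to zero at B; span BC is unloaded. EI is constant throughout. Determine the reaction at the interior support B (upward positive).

R_B = 57.43 kN

Release continuity at B by inserting a hinge; the redundant is the internal moment M_B. The primary structure is two simply-supported spans AB and BC.
Discontinuity in slope at B on the released structure — sum the simple-span end rotations:
  span AB: point load 17 at a = 2.81: Pab(L + a)/(6LEI) = 51.33/EI
  span AB: triangular load, peak 28: 7w₀L³/(360EI) = 229.7/EI
  relative rotation θ_0 = (281 + 0)/EI = 281/EI
A unit hogging moment at B produces rotation L₁/(3EI) + L₂/(3EI) = 4.833/EI.
Compatibility: M_B·(L₁+L₂)/(3EI) = θ_0, giving M_B = 58.14 kN·m (hogging).
Span AB, ΣM about A with M_B applied at B: R_B^{AB}·7.5 = 310.3 + 58.14, so R_B^{AB} = 49.12 kN and R_A = 122 − 49.12 = 72.88 kN.
Span BC, ΣM about C: R_B^{BC}·7 = 0 + 58.14, so R_B^{BC} = 8.306 kN and R_C = 0 − 8.306 = -8.306 kN.
R_B = 49.12 + 8.306 = 57.43 kN.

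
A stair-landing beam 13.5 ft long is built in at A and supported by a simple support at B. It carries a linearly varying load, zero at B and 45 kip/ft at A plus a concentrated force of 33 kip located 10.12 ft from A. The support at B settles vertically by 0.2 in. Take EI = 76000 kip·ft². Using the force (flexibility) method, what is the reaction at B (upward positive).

R_B = 80.07 kip

Remove the prop at B; the released (primary) structure is a cantilever built in at A.
Primary-structure tip deflection at B by superposition:
  triangular load, peak 45 at the fixed end: w₀L⁴/(30EI) = 49823/EI
  point load 33 at a = 10.12: Pa²(3L − a)/(6EI) = 17112/EI
  δ_0 = 66935/EI
Tip deflection under a unit load at B: L³/(3EI) = 820.1/EI.
With EI = 76000 kip·ft²: δ_0 = 0.88072 ft and δ_{BB} = 0.010791 ft/kip.
Compatibility — the beam at B must follow the support down by 0.01667 ft: δ_0 − R_B·δ_{BB} = 0.01667, so R_B = (0.88072 − 0.01667)/0.010791 = 80.07 kip.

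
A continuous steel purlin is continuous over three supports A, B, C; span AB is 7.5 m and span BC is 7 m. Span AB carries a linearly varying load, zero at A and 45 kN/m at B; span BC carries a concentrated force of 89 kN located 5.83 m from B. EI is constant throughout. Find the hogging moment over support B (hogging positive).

M_B = 111.7 kN·m

Release continuity at B by inserting a hinge; the redundant is the internal moment M_B. The primary structure is two simply-supported spans AB and BC.
Rotations at B on the released spans (each span's end-slope, ×1/EI):
  span AB: triangular load, peak 45: w₀L³/(45EI) = 421.9/EI
  span BC: point load 89 at a = 5.83: Pab(L + b)/(6LEI) = 118.1/EI
  relative rotation θ_0 = (421.9 + 118.1)/EI = 540/EI
A unit hogging moment at B produces rotation L₁/(3EI) + L₂/(3EI) = 4.833/EI.
Slope continuity at B: θ_0 = M_B·4.833/EI, so M_B = 540/4.833 = 111.7 kN·m (hogging).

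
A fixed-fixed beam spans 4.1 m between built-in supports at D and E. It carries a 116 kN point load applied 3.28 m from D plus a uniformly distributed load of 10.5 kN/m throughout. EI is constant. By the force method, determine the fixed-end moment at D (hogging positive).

M_D = 29.93 kN·m

Release both end moments; the primary structure is a simply-supported span DE with redundants M_D and M_E.
Simple-span end rotations at D and E under the given loads:
  at D: point load 116 at a = 3.28: Pab(L + b)/(6LEI) = 62.4/EI
  at E: point load 116 at a = 3.28: Pab(L + a)/(6LEI) = 93.6/EI
  at D: UDL 10.5: wL³/(24EI) = 30.15/EI
  at E: UDL 10.5: wL³/(24EI) = 30.15/EI
  θ_D0 = 92.55/EI,  θ_E0 = 123.8/EI
Flexibility coefficients: a unit moment at one end gives L/(3EI) there and L/(6EI) at the far end, so f₁₁ = f₂₂ = 1.367/EI and f₁₂ = f₂₁ = 0.6833/EI.
Compatibility — zero rotation at each built-in end:
  1.367 M_D + 0.6833 M_E = 92.55
  0.6833 M_D + 1.367 M_E = 123.8
Solving the pair gives M_D = 29.93 kN·m and M_E = 75.59 kN·m (hogging).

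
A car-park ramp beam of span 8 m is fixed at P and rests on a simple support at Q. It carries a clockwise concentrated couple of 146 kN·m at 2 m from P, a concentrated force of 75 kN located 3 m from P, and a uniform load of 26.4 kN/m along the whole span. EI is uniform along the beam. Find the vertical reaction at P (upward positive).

R_P = 181.2 kN

Release the roller at Q. Primary structure: cantilever fixed at P.
Primary-structure tip deflection at Q by superposition:
  clockwise couple 146 at a = 2: M₀a(2L − a)/(2EI) = 2044/EI
  point load 75 at a = 3: Pa²(3L − a)/(6EI) = 2362/EI
  UDL 26.4: wL⁴/(8EI) = 13517/EI
  δ_0 = 17923/EI
Tip deflection under a unit load at Q: L³/(3EI) = 170.7/EI.
Compatibility at Q: δ_0 − R_Q·δ_{QQ} = 0, so R_Q = 17923/170.7 = 105 kN.
Vertical equilibrium: R_P = ΣP − R_Q = 286.2 − 105 = 181.2 kN.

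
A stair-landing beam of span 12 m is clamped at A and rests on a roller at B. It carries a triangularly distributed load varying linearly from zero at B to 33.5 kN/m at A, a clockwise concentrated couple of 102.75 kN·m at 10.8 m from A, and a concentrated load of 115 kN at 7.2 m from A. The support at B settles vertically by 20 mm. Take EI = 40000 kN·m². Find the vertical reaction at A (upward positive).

Choose R_B as the redundant. The primary structure is the cantilever fixed at A.
Deflection at B on the released cantilever, summing each load's contribution:
  triangular load, peak 33.5 at the fixed end: w₀L⁴/(30EI) = 23155/EI
  clockwise couple 102.75 at a = 10.8: M₀a(2L − a)/(2EI) = 7324/EI
  point load 115 at a = 7.2: Pa²(3L − a)/(6EI) = 28616/EI
  δ_0 = 59095/EI
Flexibility coefficient — unit upward force at B: δ_{BB} = L³/(3EI) = 576/EI.
With EI = 40000 kN·m²: δ_0 = 1.4774 m and δ_{BB} = 0.0144 m/kN.
Compatibility — the beam at B must follow the support down by 0.02 m: δ_0 − R_B·δ_{BB} = 0.02, so R_B = (1.4774 − 0.02)/0.0144 = 101.2 kN.
Vertical equilibrium: R_A = ΣP − R_B = 316 − 101.2 = 214.8 kN.

R_A = 214.8 kN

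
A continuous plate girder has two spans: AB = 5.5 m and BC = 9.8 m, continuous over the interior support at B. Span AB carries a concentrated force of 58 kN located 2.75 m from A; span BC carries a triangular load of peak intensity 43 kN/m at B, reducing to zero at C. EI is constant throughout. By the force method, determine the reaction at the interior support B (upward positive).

R_B = 225.6 kN

Release continuity at B by inserting a hinge; the redundant is the internal moment M_B. The primary structure is two simply-supported spans AB and BC.
End slopes at the hinge B, treating each span as simply supported:
  span AB: point load 58 at a = 2.75: Pab(L + a)/(6LEI) = 109.7/EI
  span BC: triangular load, peak 43: w₀L³/(45EI) = 899.4/EI
  relative rotation θ_0 = (109.7 + 899.4)/EI = 1009/EI
A unit hogging moment at B produces rotation L₁/(3EI) + L₂/(3EI) = 5.1/EI.
Compatibility: M_B·(L₁+L₂)/(3EI) = θ_0, giving M_B = 197.8 kN·m (hogging).
Span AB, ΣM about A with M_B applied at B: R_B^{AB}·5.5 = 159.5 + 197.8, so R_B^{AB} = 64.97 kN and R_A = 58 − 64.97 = -6.972 kN.
Span BC, ΣM about C: R_B^{BC}·9.8 = 1377 + 197.8, so R_B^{BC} = 160.7 kN and R_C = 210.7 − 160.7 = 50.04 kN.
R_B = 64.97 + 160.7 = 225.6 kN.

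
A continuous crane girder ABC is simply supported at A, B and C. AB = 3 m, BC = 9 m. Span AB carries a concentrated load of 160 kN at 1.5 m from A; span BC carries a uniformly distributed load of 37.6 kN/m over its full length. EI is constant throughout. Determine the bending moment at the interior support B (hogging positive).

M_B = 308 kN·m

Release continuity at B by inserting a hinge; the redundant is the internal moment M_B. The primary structure is two simply-supported spans AB and BC.
Rotations at B on the released spans (each span's end-slope, ×1/EI):
  span AB: point load 160 at a = 1.5: Pab(L + a)/(6LEI) = 90/EI
  span BC: UDL 37.6: wL³/(24EI) = 1142/EI
  relative rotation θ_0 = (90 + 1142)/EI = 1232/EI
A unit hogging moment at B produces rotation L₁/(3EI) + L₂/(3EI) = 4/EI.
Compatibility: M_B·(L₁+L₂)/(3EI) = θ_0, giving M_B = 308 kN·m (hogging).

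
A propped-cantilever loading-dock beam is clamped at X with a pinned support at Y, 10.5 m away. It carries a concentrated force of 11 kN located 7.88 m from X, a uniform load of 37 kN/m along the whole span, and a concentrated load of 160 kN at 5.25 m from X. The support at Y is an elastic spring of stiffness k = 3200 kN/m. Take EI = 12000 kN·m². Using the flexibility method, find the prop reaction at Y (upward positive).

Release the roller at Y. Primary structure: cantilever fixed at X.
Deflection at Y on the released cantilever, summing each load's contribution:
  point load 11 at a = 7.88: Pa²(3L − a)/(6EI) = 2689/EI
  UDL 37: wL⁴/(8EI) = 56217/EI
  point load 160 at a = 5.25: Pa²(3L − a)/(6EI) = 19294/EI
  δ_0 = 78200/EI
Tip deflection under a unit load at Y: L³/(3EI) = 385.9/EI.
With EI = 12000 kN·m²: δ_0 = 6.5167 m and δ_{YY} = 0.032156 m/kN.
Compatibility — the spring shortens by R_Y/k under the reaction it provides: δ_0 − R_Y·δ_{YY} = R_Y/k. With 1/k = 0.000313 m/kN, R_Y = δ_0 / (δ_{YY} + 1/k) = 6.5167 / (0.032156 + 0.000313) = 200.7 kN.

R_Y = 200.7 kN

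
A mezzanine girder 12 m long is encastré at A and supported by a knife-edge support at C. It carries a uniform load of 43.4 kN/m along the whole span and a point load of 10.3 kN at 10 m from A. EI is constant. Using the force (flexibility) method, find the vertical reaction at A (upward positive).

Release the roller at C. Primary structure: cantilever fixed at A.
Downward deflection at the released point C due to the loads:
  UDL 43.4: wL⁴/(8EI) = 112493/EI
  point load 10.3 at a = 10: Pa²(3L − a)/(6EI) = 4463/EI
  δ_0 = 116956/EI
Flexibility coefficient — unit upward force at C: δ_{CC} = L³/(3EI) = 576/EI.
The prop prevents deflection at C: R_C = δ_0/δ_{CC} = 116956/576 = 203 kN.
Vertical equilibrium: R_A = ΣP − R_C = 531.1 − 203 = 328.1 kN.

R_A = 328.1 kN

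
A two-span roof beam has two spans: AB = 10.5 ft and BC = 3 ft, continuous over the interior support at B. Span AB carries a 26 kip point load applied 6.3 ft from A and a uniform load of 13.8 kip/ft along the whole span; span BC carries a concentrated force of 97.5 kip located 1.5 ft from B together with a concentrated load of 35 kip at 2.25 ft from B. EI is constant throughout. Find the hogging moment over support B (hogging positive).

M_B = 203.6 kip·ft

Take M_B as the redundant. Released structure: two simple spans AB and BC with a hinge at B.
Rotations at B on the released spans (each span's end-slope, ×1/EI):
  span AB: point load 26 at a = 6.3: Pab(L + a)/(6LEI) = 183.5/EI
  span AB: UDL 13.8: wL³/(24EI) = 665.6/EI
  span BC: point load 97.5 at a = 1.5: Pab(L + b)/(6LEI) = 54.84/EI
  span BC: point load 35 at a = 2.25: Pab(L + b)/(6LEI) = 12.3/EI
  relative rotation θ_0 = (849.1 + 67.15)/EI = 916.2/EI
A unit hogging moment at B produces rotation L₁/(3EI) + L₂/(3EI) = 4.5/EI.
Compatibility: M_B·(L₁+L₂)/(3EI) = θ_0, giving M_B = 203.6 kip·ft (hogging).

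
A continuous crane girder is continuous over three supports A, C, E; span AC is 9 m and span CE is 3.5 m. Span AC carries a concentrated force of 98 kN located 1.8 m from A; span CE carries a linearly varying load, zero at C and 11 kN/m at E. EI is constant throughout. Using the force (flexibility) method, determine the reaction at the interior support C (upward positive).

R_C = 51.08 kN

Insert a hinge at C; M_C is the redundant, and each span becomes simply supported.
End slopes at the hinge C, treating each span as simply supported:
  span AC: point load 98 at a = 1.8: Pab(L + a)/(6LEI) = 254/EI
  span CE: triangular load, peak 11: 7w₀L³/(360EI) = 9.17/EI
  relative rotation θ_0 = (254 + 9.17)/EI = 263.2/EI
A unit hogging moment at C produces rotation L₁/(3EI) + L₂/(3EI) = 4.167/EI.
Slope continuity at C: θ_0 = M_C·4.167/EI, so M_C = 263.2/4.167 = 63.16 kN·m (hogging).
Span AC, ΣM about A with M_C applied at C: R_C^{AC}·9 = 176.4 + 63.16, so R_C^{AC} = 26.62 kN and R_A = 98 − 26.62 = 71.38 kN.
Span CE, ΣM about E: R_C^{CE}·3.5 = 22.46 + 63.16, so R_C^{CE} = 24.46 kN and R_E = 19.25 − 24.46 = -5.214 kN.
R_C = 26.62 + 24.46 = 51.08 kN.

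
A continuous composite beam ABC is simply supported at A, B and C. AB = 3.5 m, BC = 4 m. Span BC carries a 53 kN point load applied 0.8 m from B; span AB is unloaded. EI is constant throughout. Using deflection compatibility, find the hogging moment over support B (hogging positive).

Take M_B as the redundant. Released structure: two simple spans AB and BC with a hinge at B.
End slopes at the hinge B, treating each span as simply supported:
  span BC: point load 53 at a = 0.8: Pab(L + b)/(6LEI) = 40.7/EI
  relative rotation θ_0 = (0 + 40.7)/EI = 40.7/EI
A unit hogging moment at B produces rotation L₁/(3EI) + L₂/(3EI) = 2.5/EI.
Slope continuity at B: θ_0 = M_B·2.5/EI, so M_B = 40.7/2.5 = 16.28 kN·m (hogging).

M_B = 16.28 kN·m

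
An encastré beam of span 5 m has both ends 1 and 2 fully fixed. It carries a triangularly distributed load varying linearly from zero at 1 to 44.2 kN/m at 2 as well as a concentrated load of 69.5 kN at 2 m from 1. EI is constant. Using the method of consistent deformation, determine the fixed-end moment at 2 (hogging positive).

M_2 = 88.61 kN·m

Take the two fixed-end moments M_1, M_2 as redundants; the released structure is the simple span 12.
On the primary (simply-supported) span, the end slopes from the loading are:
  at 1: triangular load, peak 44.2: 7w₀L³/(360EI) = 107.4/EI
  at 2: triangular load, peak 44.2: w₀L³/(45EI) = 122.8/EI
  at 1: point load 69.5 at a = 2: Pab(L + b)/(6LEI) = 111.2/EI
  at 2: point load 69.5 at a = 2: Pab(L + a)/(6LEI) = 97.3/EI
  θ_10 = 218.6/EI,  θ_20 = 220.1/EI
Flexibility coefficients: a unit moment at one end gives L/(3EI) there and L/(6EI) at the far end, so f₁₁ = f₂₂ = 1.667/EI and f₁₂ = f₂₁ = 0.8333/EI.
Compatibility — zero rotation at each built-in end:
  1.667 M_1 + 0.8333 M_2 = 218.6
  0.8333 M_1 + 1.667 M_2 = 220.1
Solving the pair gives M_1 = 86.87 kN·m and M_2 = 88.61 kN·m (hogging).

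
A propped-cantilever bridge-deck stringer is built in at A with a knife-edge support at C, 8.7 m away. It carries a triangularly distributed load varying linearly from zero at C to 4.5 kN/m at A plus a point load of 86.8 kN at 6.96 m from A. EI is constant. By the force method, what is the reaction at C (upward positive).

R_C = 65.02 kN

Remove the prop at C; the released (primary) structure is a cantilever built in at A.
Primary-structure tip deflection at C by superposition:
  triangular load, peak 4.5 at the fixed end: w₀L⁴/(30EI) = 859.3/EI
  point load 86.8 at a = 6.96: Pa²(3L − a)/(6EI) = 13413/EI
  δ_0 = 14272/EI
Tip deflection under a unit load at C: L³/(3EI) = 219.5/EI.
The prop prevents deflection at C: R_C = δ_0/δ_{CC} = 14272/219.5 = 65.02 kN.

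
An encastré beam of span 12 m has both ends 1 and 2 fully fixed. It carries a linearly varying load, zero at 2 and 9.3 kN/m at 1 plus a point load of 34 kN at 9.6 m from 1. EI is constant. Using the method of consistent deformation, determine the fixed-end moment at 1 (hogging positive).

M_1 = 80.02 kN·m

Take the two fixed-end moments M_1, M_2 as redundants; the released structure is the simple span 12.
Simple-span end rotations at 1 and 2 under the given loads:
  at 1: triangular load, peak 9.3: w₀L³/(45EI) = 357.1/EI
  at 2: triangular load, peak 9.3: 7w₀L³/(360EI) = 312.5/EI
  at 1: point load 34 at a = 9.6: Pab(L + b)/(6LEI) = 156.7/EI
  at 2: point load 34 at a = 9.6: Pab(L + a)/(6LEI) = 235/EI
  θ_10 = 513.8/EI,  θ_20 = 547.5/EI
Flexibility coefficients: a unit moment at one end gives L/(3EI) there and L/(6EI) at the far end, so f₁₁ = f₂₂ = 4/EI and f₁₂ = f₂₁ = 2/EI.
Compatibility — zero rotation at each built-in end:
  4 M_1 + 2 M_2 = 513.8
  2 M_1 + 4 M_2 = 547.5
Solving the pair gives M_1 = 80.02 kN·m and M_2 = 96.86 kN·m (hogging).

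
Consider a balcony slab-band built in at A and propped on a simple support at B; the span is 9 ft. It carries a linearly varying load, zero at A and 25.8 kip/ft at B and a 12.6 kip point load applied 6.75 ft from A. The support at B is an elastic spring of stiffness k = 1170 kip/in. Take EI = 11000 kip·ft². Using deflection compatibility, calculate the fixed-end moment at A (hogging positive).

M_A = 137.3 kip·ft

Take the reaction at B as the redundant and release it; the primary structure is a cantilever fixed at A.
Free-end deflection of the primary structure under the applied loading (downward +):
  triangular load, peak 25.8 at the free end: 11w₀L⁴/(120EI) = 15517/EI
  point load 12.6 at a = 6.75: Pa²(3L − a)/(6EI) = 1938/EI
  δ_0 = 17454/EI
Tip deflection under a unit load at B: L³/(3EI) = 243/EI.
With EI = 11000 kip·ft²: δ_0 = 1.5868 ft and δ_{BB} = 0.022091 ft/kip.
Compatibility — the spring shortens by R_B/k under the reaction it provides: δ_0 − R_B·δ_{BB} = R_B/k. With 1/k = 1/(1170×12) ft/kip = 0.000071 ft/kip, R_B = δ_0 / (δ_{BB} + 1/k) = 1.5868 / (0.022091 + 0.000071) = 71.6 kip.
Moment equilibrium about A: M_A = Σ(load moments about A) − R_B·L = 781.6 − 71.6×9 = 137.3 kip·ft.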